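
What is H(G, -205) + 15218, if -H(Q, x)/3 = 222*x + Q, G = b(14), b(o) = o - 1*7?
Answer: 151727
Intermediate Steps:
b(o) = -7 + o (b(o) = o - 7 = -7 + o)
G = 7 (G = -7 + 14 = 7)
H(Q, x) = -666*x - 3*Q (H(Q, x) = -3*(222*x + Q) = -3*(Q + 222*x) = -666*x - 3*Q)
H(G, -205) + 15218 = (-666*(-205) - 3*7) + 15218 = (136530 - 21) + 15218 = 136509 + 15218 = 151727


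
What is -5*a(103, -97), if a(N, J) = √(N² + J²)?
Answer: -5*√20018 ≈ -707.42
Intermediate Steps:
a(N, J) = √(J² + N²)
-5*a(103, -97) = -5*√((-97)² + 103²) = -5*√(9409 + 10609) = -5*√20018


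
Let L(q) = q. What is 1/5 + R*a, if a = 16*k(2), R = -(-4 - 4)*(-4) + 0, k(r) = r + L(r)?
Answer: -10239/5 ≈ -2047.8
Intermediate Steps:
k(r) = 2*r (k(r) = r + r = 2*r)
R = -32 (R = -1*(-8)*(-4) + 0 = 8*(-4) + 0 = -32 + 0 = -32)
a = 64 (a = 16*(2*2) = 16*4 = 64)
1/5 + R*a = 1/5 - 32*64 = 1/5 - 2048 = -10239/5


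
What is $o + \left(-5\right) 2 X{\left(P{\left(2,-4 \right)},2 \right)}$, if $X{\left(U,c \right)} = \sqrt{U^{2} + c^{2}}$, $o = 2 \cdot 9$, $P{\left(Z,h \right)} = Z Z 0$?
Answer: $-2$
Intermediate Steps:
$P{\left(Z,h \right)} = 0$ ($P{\left(Z,h \right)} = Z^{2} \cdot 0 = 0$)
$o = 18$
$o + \left(-5\right) 2 X{\left(P{\left(2,-4 \right)},2 \right)} = 18 + \left(-5\right) 2 \sqrt{0^{2} + 2^{2}} = 18 - 10 \sqrt{0 + 4} = 18 - 10 \sqrt{4} = 18 - 20 = -2$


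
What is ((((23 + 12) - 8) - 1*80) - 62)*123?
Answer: -14145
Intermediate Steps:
((((23 + 12) - 8) - 1*80) - 62)*123 = (((35 - 8) - 80) - 62)*123 = ((27 - 80) - 62)*123 = (-53 - 62)*123 = -115*123 = -14145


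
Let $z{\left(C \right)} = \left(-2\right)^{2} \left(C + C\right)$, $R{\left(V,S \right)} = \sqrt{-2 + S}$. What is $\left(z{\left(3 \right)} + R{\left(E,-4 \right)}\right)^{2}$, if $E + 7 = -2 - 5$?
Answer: $\left(24 + i \sqrt{6}\right)^{2} \approx 570.0 + 117.58 i$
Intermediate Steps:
$E = -14$ ($E = -7 - 7 = -14$)
$z{\left(C \right)} = 8 C$ ($z{\left(C \right)} = 4 \cdot 2 C = 8 C$)
$\left(z{\left(3 \right)} + R{\left(E,-4 \right)}\right)^{2} = \left(8 \cdot 3 + \sqrt{-2 - 4}\right)^{2} = \left(24 + \sqrt{-6}\right)^{2} = \left(24 + i \sqrt{6}\right)^{2}$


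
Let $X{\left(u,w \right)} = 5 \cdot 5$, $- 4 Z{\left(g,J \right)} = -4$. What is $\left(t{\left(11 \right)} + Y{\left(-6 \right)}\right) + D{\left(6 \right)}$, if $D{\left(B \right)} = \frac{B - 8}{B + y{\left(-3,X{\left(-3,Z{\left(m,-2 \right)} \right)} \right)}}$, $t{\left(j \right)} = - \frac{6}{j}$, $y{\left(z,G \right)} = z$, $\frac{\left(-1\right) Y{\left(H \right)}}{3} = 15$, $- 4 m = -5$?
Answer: $- \frac{1525}{33} \approx -46.212$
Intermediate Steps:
$m = \frac{5}{4}$ ($m = \left(- \frac{1}{4}\right) \left(-5\right) = \frac{5}{4} \approx 1.25$)
$Y{\left(H \right)} = -45$ ($Y{\left(H \right)} = \left(-3\right) 15 = -45$)
$Z{\left(g,J \right)} = 1$ ($Z{\left(g,J \right)} = \left(- \frac{1}{4}\right) \left(-4\right) = 1$)
$X{\left(u,w \right)} = 25$
$D{\left(B \right)} = \frac{-8 + B}{-3 + B}$ ($D{\left(B \right)} = \frac{B - 8}{B - 3} = \frac{-8 + B}{-3 + B}$)
$\left(t{\left(11 \right)} + Y{\left(-6 \right)}\right) + D{\left(6 \right)} = \left(- \frac{6}{11} - 45\right) + \frac{-8 + 6}{-3 + 6} = \left(\left(-6\right) \frac{1}{11} - 45\right) + \frac{1}{3} \left(-2\right) = \left(- \frac{6}{11} - 45\right) + \frac{1}{3} \left(-2\right) = - \frac{501}{11} - \frac{2}{3} = - \frac{1525}{33}$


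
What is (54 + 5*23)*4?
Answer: 676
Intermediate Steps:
(54 + 5*23)*4 = (54 + 115)*4 = 169*4 = 676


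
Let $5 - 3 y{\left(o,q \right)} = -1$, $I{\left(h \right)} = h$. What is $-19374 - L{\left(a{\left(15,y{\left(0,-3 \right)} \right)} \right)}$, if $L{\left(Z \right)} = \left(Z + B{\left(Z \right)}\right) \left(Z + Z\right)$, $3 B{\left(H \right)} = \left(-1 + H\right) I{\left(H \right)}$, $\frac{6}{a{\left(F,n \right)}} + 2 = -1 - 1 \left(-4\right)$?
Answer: $-19566$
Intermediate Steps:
$y{\left(o,q \right)} = 2$ ($y{\left(o,q \right)} = \frac{5}{3} - - \frac{1}{3} = \frac{5}{3} + \frac{1}{3} = 2$)
$a{\left(F,n \right)} = 6$ ($a{\left(F,n \right)} = \frac{6}{-2 - \left(1 + 1 \left(-4\right)\right)} = \frac{6}{-2 - -3} = \frac{6}{-2 + \left(-1 + 4\right)} = \frac{6}{-2 + 3} = \frac{6}{1} = 6 \cdot 1 = 6$)
$B{\left(H \right)} = \frac{H \left(-1 + H\right)}{3}$ ($B{\left(H \right)} = \frac{\left(-1 + H\right) H}{3} = \frac{H \left(-1 + H\right)}{3}$)
$L{\left(Z \right)} = 2 Z \left(Z + \frac{Z \left(-1 + Z\right)}{3}\right)$ ($L{\left(Z \right)} = \left(Z + \frac{Z \left(-1 + Z\right)}{3}\right) \left(Z + Z\right) = \left(Z + \frac{Z \left(-1 + Z\right)}{3}\right) 2 Z = 2 Z \left(Z + \frac{Z \left(-1 + Z\right)}{3}\right)$)
$-19374 - L{\left(a{\left(15,y{\left(0,-3 \right)} \right)} \right)} = -19374 - \frac{2 \cdot 6^{2} \left(2 + 6\right)}{3} = -19374 - \frac{2}{3} \cdot 36 \cdot 8 = -19374 - 192 = -19566$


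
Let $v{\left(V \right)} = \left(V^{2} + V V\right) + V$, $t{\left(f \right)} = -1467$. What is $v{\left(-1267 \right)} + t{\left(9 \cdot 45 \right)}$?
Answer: $3207844$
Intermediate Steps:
$v{\left(V \right)} = V + 2 V^{2}$ ($v{\left(V \right)} = \left(V^{2} + V^{2}\right) + V = 2 V^{2} + V = V + 2 V^{2}$)
$v{\left(-1267 \right)} + t{\left(9 \cdot 45 \right)} = - 1267 \left(1 + 2 \left(-1267\right)\right) - 1467 = - 1267 \left(1 - 2534\right) - 1467 = \left(-1267\right) \left(-2533\right) - 1467 = 3209311 - 1467 = 3207844$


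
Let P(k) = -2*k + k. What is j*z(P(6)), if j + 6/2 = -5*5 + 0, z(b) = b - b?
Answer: 0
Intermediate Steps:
P(k) = -k
z(b) = 0
j = -28 (j = -3 + (-5*5 + 0) = -3 + (-25 + 0) = -3 - 25 = -28)
j*z(P(6)) = -28*0 = 0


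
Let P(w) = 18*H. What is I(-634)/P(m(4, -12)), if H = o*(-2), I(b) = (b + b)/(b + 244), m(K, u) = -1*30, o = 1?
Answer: -317/3510 ≈ -0.090313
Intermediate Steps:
m(K, u) = -30
I(b) = 2*b/(244 + b) (I(b) = (2*b)/(244 + b) = 2*b/(244 + b))
H = -2 (H = 1*(-2) = -2)
P(w) = -36 (P(w) = 18*(-2) = -36)
I(-634)/P(m(4, -12)) = (2*(-634)/(244 - 634))/(-36) = (2*(-634)/(-390))*(-1/36) = (2*(-634)*(-1/390))*(-1/36) = (634/195)*(-1/36) = -317/3510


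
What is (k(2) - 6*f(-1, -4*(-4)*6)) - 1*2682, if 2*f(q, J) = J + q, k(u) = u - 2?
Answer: -2967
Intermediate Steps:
k(u) = -2 + u
f(q, J) = J/2 + q/2 (f(q, J) = (J + q)/2 = J/2 + q/2)
(k(2) - 6*f(-1, -4*(-4)*6)) - 1*2682 = ((-2 + 2) - 6*((-4*(-4)*6)/2 + (½)*(-1))) - 1*2682 = (0 - 6*((16*6)/2 - ½)) - 2682 = (0 - 6*((½)*96 - ½)) - 2682 = (0 - 6*(48 - ½)) - 2682 = (0 - 6*95/2) - 2682 = (0 - 285) - 2682 = -285 - 2682 = -2967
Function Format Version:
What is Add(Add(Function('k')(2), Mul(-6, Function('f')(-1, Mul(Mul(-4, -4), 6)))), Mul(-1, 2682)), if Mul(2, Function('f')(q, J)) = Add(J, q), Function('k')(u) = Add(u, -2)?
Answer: -2967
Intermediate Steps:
Function('k')(u) = Add(-2, u)
Function('f')(q, J) = Add(Mul(Rational(1, 2), J), Mul(Rational(1, 2), q)) (Function('f')(q, J) = Mul(Rational(1, 2), Add(J, q)) = Add(Mul(Rational(1, 2), J), Mul(Rational(1, 2), q)))
Add(Add(Function('k')(2), Mul(-6, Function('f')(-1, Mul(Mul(-4, -4), 6)))), Mul(-1, 2682)) = Add(Add(Add(-2, 2), Mul(-6, Add(Mul(Rational(1, 2), Mul(Mul(-4, -4), 6)), Mul(Rational(1, 2), -1)))), Mul(-1, 2682)) = Add(Add(0, Mul(-6, Add(Mul(Rational(1, 2), Mul(16, 6)), Rational(-1, 2)))), -2682) = Add(Add(0, Mul(-6, Add(Mul(Rational(1, 2), 96), Rational(-1, 2)))), -2682) = Add(Add(0, Mul(-6, Add(48, Rational(-1, 2)))), -2682) = Add(Add(0, Mul(-6, Rational(95, 2))), -2682) = Add(Add(0, -285), -2682) = Add(-285, -2682) = -2967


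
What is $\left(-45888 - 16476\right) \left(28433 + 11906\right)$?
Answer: $-2515701396$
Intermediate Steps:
$\left(-45888 - 16476\right) \left(28433 + 11906\right) = \left(-62364\right) 40339 = -2515701396$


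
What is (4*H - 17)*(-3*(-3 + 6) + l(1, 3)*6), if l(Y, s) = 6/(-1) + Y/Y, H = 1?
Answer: 507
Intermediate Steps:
l(Y, s) = -5 (l(Y, s) = 6*(-1) + 1 = -6 + 1 = -5)
(4*H - 17)*(-3*(-3 + 6) + l(1, 3)*6) = (4*1 - 17)*(-3*(-3 + 6) - 5*6) = (4 - 17)*(-3*3 - 30) = -13*(-9 - 30) = -13*(-39) = 507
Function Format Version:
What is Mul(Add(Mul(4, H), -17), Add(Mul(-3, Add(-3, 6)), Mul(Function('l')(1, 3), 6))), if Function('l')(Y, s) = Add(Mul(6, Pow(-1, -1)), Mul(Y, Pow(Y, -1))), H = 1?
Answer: 507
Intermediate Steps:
Function('l')(Y, s) = -5 (Function('l')(Y, s) = Add(Mul(6, -1), 1) = Add(-6, 1) = -5)
Mul(Add(Mul(4, H), -17), Add(Mul(-3, Add(-3, 6)), Mul(Function('l')(1, 3), 6))) = Mul(Add(Mul(4, 1), -17), Add(Mul(-3, Add(-3, 6)), Mul(-5, 6))) = Mul(Add(4, -17), Add(Mul(-3, 3), -30)) = Mul(-13, Add(-9, -30)) = Mul(-13, -39) = 507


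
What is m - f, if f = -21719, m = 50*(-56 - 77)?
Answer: 15069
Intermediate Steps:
m = -6650 (m = 50*(-133) = -6650)
m - f = -6650 - 1*(-21719) = -6650 + 21719 = 15069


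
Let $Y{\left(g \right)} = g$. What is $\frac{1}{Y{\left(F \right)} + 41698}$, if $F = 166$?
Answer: $\frac{1}{41864} \approx 2.3887 \cdot 10^{-5}$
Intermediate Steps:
$\frac{1}{Y{\left(F \right)} + 41698} = \frac{1}{166 + 41698} = \frac{1}{41864}$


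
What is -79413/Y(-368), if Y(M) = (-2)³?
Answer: 79413/8 ≈ 9926.6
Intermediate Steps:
Y(M) = -8
-79413/Y(-368) = -79413/(-8) = -79413*(-⅛) = 79413/8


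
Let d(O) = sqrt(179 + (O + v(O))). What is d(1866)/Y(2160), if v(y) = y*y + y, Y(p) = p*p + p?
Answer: sqrt(3485867)/4667760 ≈ 0.00039999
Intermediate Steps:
Y(p) = p + p**2 (Y(p) = p**2 + p = p + p**2)
v(y) = y + y**2 (v(y) = y**2 + y = y + y**2)
d(O) = sqrt(179 + O + O*(1 + O)) (d(O) = sqrt(179 + (O + O*(1 + O))) = sqrt(179 + O + O*(1 + O)))
d(1866)/Y(2160) = sqrt(179 + 1866 + 1866*(1 + 1866))/((2160*(1 + 2160))) = sqrt(179 + 1866 + 1866*1867)/((2160*2161)) = sqrt(179 + 1866 + 3483822)/4667760 = sqrt(3485867)*(1/4667760) = sqrt(3485867)/4667760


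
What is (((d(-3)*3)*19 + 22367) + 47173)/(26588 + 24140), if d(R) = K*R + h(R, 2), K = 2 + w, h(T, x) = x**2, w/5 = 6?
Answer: 8037/6341 ≈ 1.2675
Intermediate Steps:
w = 30 (w = 5*6 = 30)
K = 32 (K = 2 + 30 = 32)
d(R) = 4 + 32*R (d(R) = 32*R + 2**2 = 32*R + 4 = 4 + 32*R)
(((d(-3)*3)*19 + 22367) + 47173)/(26588 + 24140) = ((((4 + 32*(-3))*3)*19 + 22367) + 47173)/(26588 + 24140) = ((((4 - 96)*3)*19 + 22367) + 47173)/50728 = ((-92*3*19 + 22367) + 47173)*(1/50728) = ((-276*19 + 22367) + 47173)*(1/50728) = ((-5244 + 22367) + 47173)*(1/50728) = (17123 + 47173)*(1/50728) = 64296*(1/50728) = 8037/6341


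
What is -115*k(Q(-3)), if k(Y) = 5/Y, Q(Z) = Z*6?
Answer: 575/18 ≈ 31.944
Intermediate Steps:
Q(Z) = 6*Z
-115*k(Q(-3)) = -575/(6*(-3)) = -575/(-18) = -575*(-1)/18 = -115*(-5/18) = 575/18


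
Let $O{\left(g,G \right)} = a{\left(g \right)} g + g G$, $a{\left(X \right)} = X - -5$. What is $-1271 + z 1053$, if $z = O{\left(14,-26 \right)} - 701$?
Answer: $-842618$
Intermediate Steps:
$a{\left(X \right)} = 5 + X$ ($a{\left(X \right)} = X + 5 = 5 + X$)
$O{\left(g,G \right)} = G g + g \left(5 + g\right)$ ($O{\left(g,G \right)} = \left(5 + g\right) g + g G = g \left(5 + g\right) + G g = G g + g \left(5 + g\right)$)
$z = -799$ ($z = 14 \left(5 - 26 + 14\right) - 701 = 14 \left(-7\right) - 701 = -98 - 701 = -799$)
$-1271 + z 1053 = -1271 - 841347 = -842618$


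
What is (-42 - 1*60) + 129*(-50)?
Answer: -6552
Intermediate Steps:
(-42 - 1*60) + 129*(-50) = (-42 - 60) - 6450 = -102 - 6450 = -6552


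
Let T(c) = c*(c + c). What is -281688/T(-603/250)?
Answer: -2934250000/121203 ≈ -24209.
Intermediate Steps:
T(c) = 2*c² (T(c) = c*(2*c) = 2*c²)
-281688/T(-603/250) = -281688/(2*(-603/250)²) = -281688/(2*(363609/62500)) = -281688/363609/31250 = -281688*31250/363609 = -2934250000/121203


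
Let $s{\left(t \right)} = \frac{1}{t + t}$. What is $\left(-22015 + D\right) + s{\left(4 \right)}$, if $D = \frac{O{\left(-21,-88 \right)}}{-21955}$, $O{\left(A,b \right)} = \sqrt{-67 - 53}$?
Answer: $- \frac{176119}{8} - \frac{2 i \sqrt{30}}{21955} \approx -22015.0 - 0.00049895 i$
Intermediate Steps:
$O{\left(A,b \right)} = 2 i \sqrt{30}$ ($O{\left(A,b \right)} = \sqrt{-120} = 2 i \sqrt{30}$)
$D = - \frac{2 i \sqrt{30}}{21955}$ ($D = \frac{2 i \sqrt{30}}{-21955} = 2 i \sqrt{30} \left(- \frac{1}{21955}\right) = - \frac{2 i \sqrt{30}}{21955} \approx - 0.00049895 i$)
$s{\left(t \right)} = \frac{1}{2 t}$
$\left(-22015 + D\right) + s{\left(4 \right)} = \left(-22015 - \frac{2 i \sqrt{30}}{21955}\right) + \frac{1}{2 \cdot 4} = \left(-22015 - \frac{2 i \sqrt{30}}{21955}\right) + \frac{1}{2} \cdot \frac{1}{4} = \left(-22015 - \frac{2 i \sqrt{30}}{21955}\right) + \frac{1}{8} = - \frac{176119}{8} - \frac{2 i \sqrt{30}}{21955}$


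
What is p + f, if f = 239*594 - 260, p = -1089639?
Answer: -947933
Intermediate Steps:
f = 141706 (f = 141966 - 260 = 141706)
p + f = -1089639 + 141706 = -947933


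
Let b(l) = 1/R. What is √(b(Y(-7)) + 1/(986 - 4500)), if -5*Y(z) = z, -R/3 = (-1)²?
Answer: I*√37076214/10542 ≈ 0.5776*I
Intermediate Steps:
R = -3 (R = -3*(-1)² = -3*1 = -3)
Y(z) = -z/5
b(l) = -⅓ (b(l) = 1/(-3) = -⅓)
√(b(Y(-7)) + 1/(986 - 4500)) = √(-⅓ + 1/(986 - 4500)) = √(-⅓ + 1/(-3514)) = √(-⅓ - 1/3514) = √(-3517/10542) = I*√37076214/10542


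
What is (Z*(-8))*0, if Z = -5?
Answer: 0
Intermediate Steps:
(Z*(-8))*0 = -5*(-8)*0 = 40*0 = 0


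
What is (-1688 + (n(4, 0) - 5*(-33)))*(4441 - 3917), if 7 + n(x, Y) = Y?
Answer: -801720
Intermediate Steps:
n(x, Y) = -7 + Y
(-1688 + (n(4, 0) - 5*(-33)))*(4441 - 3917) = (-1688 + ((-7 + 0) - 5*(-33)))*(4441 - 3917) = (-1688 + (-7 + 165))*524 = (-1688 + 158)*524 = -1530*524 = -801720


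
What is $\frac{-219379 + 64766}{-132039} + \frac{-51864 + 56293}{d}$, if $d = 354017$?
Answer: $\frac{55320431152}{46744050663} \approx 1.1835$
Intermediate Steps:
$\frac{-219379 + 64766}{-132039} + \frac{-51864 + 56293}{d} = \frac{-219379 + 64766}{-132039} + \frac{-51864 + 56293}{354017} = \left(-154613\right) \left(- \frac{1}{132039}\right) + 4429 \cdot \frac{1}{354017} = \frac{154613}{132039} + \frac{4429}{354017} = \frac{55320431152}{46744050663}$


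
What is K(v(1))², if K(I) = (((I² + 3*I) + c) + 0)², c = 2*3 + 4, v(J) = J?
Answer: 38416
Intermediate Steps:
c = 10 (c = 6 + 4 = 10)
K(I) = (10 + I² + 3*I)² (K(I) = (((I² + 3*I) + 10) + 0)² = ((10 + I² + 3*I) + 0)² = (10 + I² + 3*I)²)
K(v(1))² = ((10 + 1² + 3*1)²)² = ((10 + 1 + 3)²)² = (14²)² = 196² = 38416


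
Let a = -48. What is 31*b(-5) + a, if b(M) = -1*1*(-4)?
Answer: 76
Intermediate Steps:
b(M) = 4 (b(M) = -1*(-4) = 4)
31*b(-5) + a = 31*4 - 48 = 124 - 48 = 76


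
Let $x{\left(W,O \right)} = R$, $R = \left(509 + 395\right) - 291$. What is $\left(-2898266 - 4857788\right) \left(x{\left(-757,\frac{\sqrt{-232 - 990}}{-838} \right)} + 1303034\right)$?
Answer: $-10111156528938$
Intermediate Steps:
$R = 613$ ($R = 904 - 291 = 613$)
$x{\left(W,O \right)} = 613$
$\left(-2898266 - 4857788\right) \left(x{\left(-757,\frac{\sqrt{-232 - 990}}{-838} \right)} + 1303034\right) = \left(-2898266 - 4857788\right) \left(613 + 1303034\right) = \left(-7756054\right) 1303647 = -10111156528938$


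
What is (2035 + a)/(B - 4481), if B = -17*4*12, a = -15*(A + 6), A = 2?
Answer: -1915/5297 ≈ -0.36153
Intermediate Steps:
a = -120 (a = -15*(2 + 6) = -15*8 = -120)
B = -816 (B = -68*12 = -816)
(2035 + a)/(B - 4481) = (2035 - 120)/(-816 - 4481) = 1915/(-5297) = 1915*(-1/5297) = -1915/5297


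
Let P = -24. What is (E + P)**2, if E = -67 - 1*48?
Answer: 19321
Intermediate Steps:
E = -115 (E = -67 - 48 = -115)
(E + P)**2 = (-115 - 24)**2 = (-139)**2 = 19321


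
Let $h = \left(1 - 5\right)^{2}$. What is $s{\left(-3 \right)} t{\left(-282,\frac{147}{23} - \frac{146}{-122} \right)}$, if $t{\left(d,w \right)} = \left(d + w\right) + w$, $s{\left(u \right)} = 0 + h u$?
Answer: $\frac{17968992}{1403} \approx 12808.0$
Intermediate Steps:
$h = 16$ ($h = \left(-4\right)^{2} = 16$)
$s{\left(u \right)} = 16 u$ ($s{\left(u \right)} = 0 + 16 u = 16 u$)
$t{\left(d,w \right)} = d + 2 w$
$s{\left(-3 \right)} t{\left(-282,\frac{147}{23} - \frac{146}{-122} \right)} = 16 \left(-3\right) \left(-282 + 2 \left(\frac{147}{23} - \frac{146}{-122}\right)\right) = - 48 \left(-282 + 2 \left(147 \cdot \frac{1}{23} - - \frac{73}{61}\right)\right) = - 48 \left(-282 + 2 \left(\frac{147}{23} + \frac{73}{61}\right)\right) = - 48 \left(-282 + 2 \cdot \frac{10646}{1403}\right) = - 48 \left(-282 + \frac{21292}{1403}\right) = \left(-48\right) \left(- \frac{374354}{1403}\right) = \frac{17968992}{1403}$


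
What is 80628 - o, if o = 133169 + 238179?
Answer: -290720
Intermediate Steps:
o = 371348
80628 - o = 80628 - 1*371348 = 80628 - 371348 = -290720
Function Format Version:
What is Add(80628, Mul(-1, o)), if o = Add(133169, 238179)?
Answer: -290720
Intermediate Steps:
o = 371348
Add(80628, Mul(-1, o)) = Add(80628, Mul(-1, 371348)) = Add(80628, -371348) = -290720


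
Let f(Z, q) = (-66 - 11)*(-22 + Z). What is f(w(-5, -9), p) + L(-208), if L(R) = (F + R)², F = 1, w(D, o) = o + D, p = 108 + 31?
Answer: 45621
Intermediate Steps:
p = 139
w(D, o) = D + o
L(R) = (1 + R)²
f(Z, q) = 1694 - 77*Z (f(Z, q) = -77*(-22 + Z) = 1694 - 77*Z)
f(w(-5, -9), p) + L(-208) = (1694 - 77*(-5 - 9)) + (1 - 208)² = (1694 - 77*(-14)) + (-207)² = (1694 + 1078) + 42849 = 2772 + 42849 = 45621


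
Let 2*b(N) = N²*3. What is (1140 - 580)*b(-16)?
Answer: 215040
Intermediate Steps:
b(N) = 3*N²/2 (b(N) = (N²*3)/2 = (3*N²)/2 = 3*N²/2)
(1140 - 580)*b(-16) = (1140 - 580)*((3/2)*(-16)²) = 560*((3/2)*256) = 560*384 = 215040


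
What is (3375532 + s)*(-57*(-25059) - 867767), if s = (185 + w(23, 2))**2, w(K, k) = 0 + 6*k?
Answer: 1914065907236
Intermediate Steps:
w(K, k) = 6*k
s = 38809 (s = (185 + 6*2)**2 = (185 + 12)**2 = 197**2 = 38809)
(3375532 + s)*(-57*(-25059) - 867767) = (3375532 + 38809)*(-57*(-25059) - 867767) = 3414341*(1428363 - 867767) = 3414341*560596 = 1914065907236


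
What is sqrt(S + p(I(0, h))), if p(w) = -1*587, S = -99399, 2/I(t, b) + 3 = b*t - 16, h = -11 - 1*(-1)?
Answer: I*sqrt(99986) ≈ 316.21*I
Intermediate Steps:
h = -10 (h = -11 + 1 = -10)
I(t, b) = 2/(-19 + b*t) (I(t, b) = 2/(-3 + (b*t - 16)) = 2/(-3 + (-16 + b*t)) = 2/(-19 + b*t))
p(w) = -587
sqrt(S + p(I(0, h))) = sqrt(-99399 - 587) = sqrt(-99986) = I*sqrt(99986)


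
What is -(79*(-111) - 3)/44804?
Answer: 2193/11201 ≈ 0.19579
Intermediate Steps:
-(79*(-111) - 3)/44804 = -(-8769 - 3)/44804 = -(-8772)/44804 = -1*(-2193/11201) = 2193/11201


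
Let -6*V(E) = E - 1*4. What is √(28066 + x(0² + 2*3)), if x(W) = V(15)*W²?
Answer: 20*√70 ≈ 167.33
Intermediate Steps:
V(E) = ⅔ - E/6 (V(E) = -(E - 1*4)/6 = -(E - 4)/6 = -(-4 + E)/6 = ⅔ - E/6)
x(W) = -11*W²/6 (x(W) = (⅔ - ⅙*15)*W² = (⅔ - 5/2)*W² = -11*W²/6)
√(28066 + x(0² + 2*3)) = √(28066 - 11*(0² + 2*3)²/6) = √(28066 - 11*(0 + 6)²/6) = √(28066 - 11/6*6²) = √(28066 - 11/6*36) = √(28066 - 66) = √28000 = 20*√70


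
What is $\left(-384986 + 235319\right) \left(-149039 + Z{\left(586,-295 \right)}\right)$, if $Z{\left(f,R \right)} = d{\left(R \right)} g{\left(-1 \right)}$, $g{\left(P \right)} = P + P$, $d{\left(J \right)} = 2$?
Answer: $22306818681$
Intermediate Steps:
$g{\left(P \right)} = 2 P$
$Z{\left(f,R \right)} = -4$ ($Z{\left(f,R \right)} = 2 \cdot 2 \left(-1\right) = 2 \left(-2\right) = -4$)
$\left(-384986 + 235319\right) \left(-149039 + Z{\left(586,-295 \right)}\right) = \left(-384986 + 235319\right) \left(-149039 - 4\right) = \left(-149667\right) \left(-149043\right) = 22306818681$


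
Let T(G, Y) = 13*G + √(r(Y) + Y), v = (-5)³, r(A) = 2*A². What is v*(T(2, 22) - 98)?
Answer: 9000 - 375*√110 ≈ 5067.0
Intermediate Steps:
v = -125
T(G, Y) = √(Y + 2*Y²) + 13*G (T(G, Y) = 13*G + √(2*Y² + Y) = 13*G + √(Y + 2*Y²) = √(Y + 2*Y²) + 13*G)
v*(T(2, 22) - 98) = -125*((√(22*(1 + 2*22)) + 13*2) - 98) = -125*((√(22*(1 + 44)) + 26) - 98) = -125*((√(22*45) + 26) - 98) = -125*((√990 + 26) - 98) = -125*((3*√110 + 26) - 98) = -125*((26 + 3*√110) - 98) = -125*(-72 + 3*√110) = 9000 - 375*√110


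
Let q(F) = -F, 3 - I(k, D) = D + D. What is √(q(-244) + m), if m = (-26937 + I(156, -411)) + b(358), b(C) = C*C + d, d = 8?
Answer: 4*√6394 ≈ 319.85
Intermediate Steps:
I(k, D) = 3 - 2*D (I(k, D) = 3 - (D + D) = 3 - 2*D)
b(C) = 8 + C² (b(C) = C*C + 8 = C² + 8 = 8 + C²)
m = 102060 (m = (-26937 + (3 - 2*(-411))) + (8 + 358²) = (-26937 + (3 + 822)) + (8 + 128164) = (-26937 + 825) + 128172 = -26112 + 128172 = 102060)
√(q(-244) + m) = √(-1*(-244) + 102060) = √(244 + 102060) = √102304 = 4*√6394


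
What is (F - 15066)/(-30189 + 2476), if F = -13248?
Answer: 28314/27713 ≈ 1.0217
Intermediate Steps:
(F - 15066)/(-30189 + 2476) = (-13248 - 15066)/(-30189 + 2476) = -28314/(-27713) = -28314*(-1/27713) = 28314/27713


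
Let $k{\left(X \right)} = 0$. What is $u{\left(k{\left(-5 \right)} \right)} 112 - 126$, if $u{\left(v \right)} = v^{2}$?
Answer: $-126$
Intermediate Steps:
$u{\left(k{\left(-5 \right)} \right)} 112 - 126 = 0^{2} \cdot 112 - 126 = 0 \cdot 112 - 126 = 0 - 126 = -126$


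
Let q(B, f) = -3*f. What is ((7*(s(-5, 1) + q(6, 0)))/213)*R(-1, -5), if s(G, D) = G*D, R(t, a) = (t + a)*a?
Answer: -350/71 ≈ -4.9296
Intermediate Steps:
R(t, a) = a*(a + t) (R(t, a) = (a + t)*a = a*(a + t))
s(G, D) = D*G
((7*(s(-5, 1) + q(6, 0)))/213)*R(-1, -5) = ((7*(1*(-5) - 3*0))/213)*(-5*(-5 - 1)) = ((7*(-5 + 0))*(1/213))*(-5*(-6)) = ((7*(-5))*(1/213))*30 = -35*1/213*30 = -35/213*30 = -350/71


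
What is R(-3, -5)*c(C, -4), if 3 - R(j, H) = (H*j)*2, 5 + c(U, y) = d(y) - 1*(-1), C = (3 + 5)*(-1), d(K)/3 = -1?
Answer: 189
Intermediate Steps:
d(K) = -3 (d(K) = 3*(-1) = -3)
C = -8 (C = 8*(-1) = -8)
c(U, y) = -7 (c(U, y) = -5 + (-3 - 1*(-1)) = -5 + (-3 + 1) = -5 - 2 = -7)
R(j, H) = 3 - 2*H*j (R(j, H) = 3 - H*j*2 = 3 - 2*H*j)
R(-3, -5)*c(C, -4) = (3 - 2*(-5)*(-3))*(-7) = (3 - 30)*(-7) = -27*(-7) = 189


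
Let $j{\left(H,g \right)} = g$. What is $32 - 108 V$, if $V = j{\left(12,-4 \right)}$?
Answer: $464$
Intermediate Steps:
$V = -4$
$32 - 108 V = 32 - -432 = 32 + 432 = 464$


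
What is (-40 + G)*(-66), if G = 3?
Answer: 2442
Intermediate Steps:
(-40 + G)*(-66) = (-40 + 3)*(-66) = -37*(-66) = 2442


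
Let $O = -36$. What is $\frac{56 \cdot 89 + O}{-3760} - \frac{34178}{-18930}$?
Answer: $\frac{871091}{1779420} \approx 0.48954$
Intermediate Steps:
$\frac{56 \cdot 89 + O}{-3760} - \frac{34178}{-18930} = \frac{56 \cdot 89 - 36}{-3760} - \frac{34178}{-18930} = \left(4984 - 36\right) \left(- \frac{1}{3760}\right) - - \frac{17089}{9465} = 4948 \left(- \frac{1}{3760}\right) + \frac{17089}{9465} = - \frac{1237}{940} + \frac{17089}{9465} = \frac{871091}{1779420}$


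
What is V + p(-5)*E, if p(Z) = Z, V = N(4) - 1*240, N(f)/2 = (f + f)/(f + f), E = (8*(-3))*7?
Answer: 602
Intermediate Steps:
E = -168 (E = -24*7 = -168)
N(f) = 2 (N(f) = 2*((f + f)/(f + f)) = 2*((2*f)/((2*f))) = 2*((2*f)*(1/(2*f))) = 2*1 = 2)
V = -238 (V = 2 - 1*240 = 2 - 240 = -238)
V + p(-5)*E = -238 - 5*(-168) = -238 + 840 = 602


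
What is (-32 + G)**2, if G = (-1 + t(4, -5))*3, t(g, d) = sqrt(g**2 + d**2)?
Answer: 1594 - 210*sqrt(41) ≈ 249.34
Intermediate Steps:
t(g, d) = sqrt(d**2 + g**2)
G = -3 + 3*sqrt(41) (G = (-1 + sqrt((-5)**2 + 4**2))*3 = (-1 + sqrt(25 + 16))*3 = (-1 + sqrt(41))*3 = -3 + 3*sqrt(41) ≈ 16.209)
(-32 + G)**2 = (-32 + (-3 + 3*sqrt(41)))**2 = (-35 + 3*sqrt(41))**2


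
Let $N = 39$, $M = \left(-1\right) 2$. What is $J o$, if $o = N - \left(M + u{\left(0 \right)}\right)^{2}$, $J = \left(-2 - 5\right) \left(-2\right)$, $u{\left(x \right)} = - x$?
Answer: $490$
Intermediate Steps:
$M = -2$
$J = 14$ ($J = \left(-7\right) \left(-2\right) = 14$)
$o = 35$ ($o = 39 - \left(-2 - 0\right)^{2} = 39 - \left(-2 + 0\right)^{2} = 39 - \left(-2\right)^{2} = 39 - 4 = 35$)
$J o = 14 \cdot 35 = 490$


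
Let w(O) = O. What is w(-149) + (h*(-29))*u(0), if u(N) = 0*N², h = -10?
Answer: -149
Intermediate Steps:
u(N) = 0
w(-149) + (h*(-29))*u(0) = -149 - 10*(-29)*0 = -149 + 290*0 = -149 + 0 = -149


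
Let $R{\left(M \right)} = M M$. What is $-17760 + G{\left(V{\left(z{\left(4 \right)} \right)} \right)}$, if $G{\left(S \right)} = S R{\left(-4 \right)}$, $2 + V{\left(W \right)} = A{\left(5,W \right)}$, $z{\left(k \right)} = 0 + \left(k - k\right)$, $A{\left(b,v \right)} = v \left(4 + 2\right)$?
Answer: $-17792$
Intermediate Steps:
$R{\left(M \right)} = M^{2}$
$A{\left(b,v \right)} = 6 v$ ($A{\left(b,v \right)} = v 6 = 6 v$)
$z{\left(k \right)} = 0$ ($z{\left(k \right)} = 0 + 0 = 0$)
$V{\left(W \right)} = -2 + 6 W$
$G{\left(S \right)} = 16 S$ ($G{\left(S \right)} = S \left(-4\right)^{2} = S 16 = 16 S$)
$-17760 + G{\left(V{\left(z{\left(4 \right)} \right)} \right)} = -17760 + 16 \left(-2 + 6 \cdot 0\right) = -17760 + 16 \left(-2 + 0\right) = -17760 + 16 \left(-2\right) = -17760 - 32 = -17792$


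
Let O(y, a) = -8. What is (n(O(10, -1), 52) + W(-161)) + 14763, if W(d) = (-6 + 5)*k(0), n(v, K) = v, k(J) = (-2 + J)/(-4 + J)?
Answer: 29509/2 ≈ 14755.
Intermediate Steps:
k(J) = (-2 + J)/(-4 + J)
W(d) = -½ (W(d) = (-6 + 5)*((-2 + 0)/(-4 + 0)) = -(-2)/(-4) = -(-1)*(-2)/4 = -1*½ = -½)
(n(O(10, -1), 52) + W(-161)) + 14763 = (-8 - ½) + 14763 = -17/2 + 14763 = 29509/2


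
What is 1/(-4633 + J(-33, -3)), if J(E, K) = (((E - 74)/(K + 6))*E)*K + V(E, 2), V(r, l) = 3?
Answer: -1/8161 ≈ -0.00012253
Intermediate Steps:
J(E, K) = 3 + E*K*(-74 + E)/(6 + K) (J(E, K) = (((E - 74)/(K + 6))*E)*K + 3 = (((-74 + E)/(6 + K))*E)*K + 3 = (E*(-74 + E)/(6 + K))*K + 3 = E*K*(-74 + E)/(6 + K) + 3 = 3 + E*K*(-74 + E)/(6 + K))
1/(-4633 + J(-33, -3)) = 1/(-4633 + (18 + 3*(-3) - 3*(-33)² - 74*(-33)*(-3))/(6 - 3)) = 1/(-4633 + (18 - 9 - 3*1089 - 7326)/3) = 1/(-4633 + (18 - 9 - 3267 - 7326)/3) = 1/(-4633 + (⅓)*(-10584)) = 1/(-4633 - 3528) = 1/(-8161) = -1/8161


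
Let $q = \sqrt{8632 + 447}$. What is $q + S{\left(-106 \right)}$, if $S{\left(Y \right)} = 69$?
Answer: $69 + \sqrt{9079} \approx 164.28$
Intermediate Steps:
$q = \sqrt{9079} \approx 95.284$
$q + S{\left(-106 \right)} = \sqrt{9079} + 69 = 69 + \sqrt{9079}$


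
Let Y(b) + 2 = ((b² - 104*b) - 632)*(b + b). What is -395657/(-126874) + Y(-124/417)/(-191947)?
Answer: 5503644854631409271/1765883814324120414 ≈ 3.1167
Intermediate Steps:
Y(b) = -2 + 2*b*(-632 + b² - 104*b) (Y(b) = -2 + ((b² - 104*b) - 632)*(b + b) = -2 + (-632 + b² - 104*b)*(2*b) = -2 + 2*b*(-632 + b² - 104*b))
-395657/(-126874) + Y(-124/417)/(-191947) = -395657/(-126874) + (-2 - (-156736)/417 - 208*(-124/417)² + 2*(-124/417)³)/(-191947) = -395657*(-1/126874) + (-2 - (-156736)/417 - 208*(-124*1/417)² + 2*(-124*1/417)³)*(-1/191947) = 395657/126874 + (-2 - 1264*(-124/417) - 208*(-124/417)² + 2*(-124/417)³)*(-1/191947) = 395657/126874 + (-2 + 156736/417 - 208*15376/173889 + 2*(-1906624/72511713))*(-1/191947) = 395657/126874 + (-2 + 156736/417 - 3198208/173889 - 3813248/72511713)*(-1/191947) = 395657/126874 + (25772176894/72511713)*(-1/191947) = 395657/126874 - 25772176894/13918405775211 = 5503644854631409271/1765883814324120414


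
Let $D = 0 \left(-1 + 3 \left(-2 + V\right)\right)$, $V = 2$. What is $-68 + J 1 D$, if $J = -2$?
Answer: $-68$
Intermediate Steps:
$D = 0$ ($D = 0 \left(-1 + 3 \left(-2 + 2\right)\right) = 0 \left(-1 + 3 \cdot 0\right) = 0 \left(-1 + 0\right) = 0 \left(-1\right) = 0$)
$-68 + J 1 D = -68 + \left(-2\right) 1 \cdot 0 = -68 - 0 = -68 + 0 = -68$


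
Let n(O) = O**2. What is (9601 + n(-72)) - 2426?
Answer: 12359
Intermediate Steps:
(9601 + n(-72)) - 2426 = (9601 + (-72)**2) - 2426 = (9601 + 5184) - 2426 = 14785 - 2426 = 12359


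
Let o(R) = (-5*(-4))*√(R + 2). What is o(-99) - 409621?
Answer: -409621 + 20*I*√97 ≈ -4.0962e+5 + 196.98*I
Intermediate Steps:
o(R) = 20*√(2 + R)
o(-99) - 409621 = 20*√(2 - 99) - 409621 = 20*√(-97) - 409621 = 20*(I*√97) - 409621 = 20*I*√97 - 409621 = -409621 + 20*I*√97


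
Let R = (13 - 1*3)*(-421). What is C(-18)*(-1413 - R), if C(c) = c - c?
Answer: 0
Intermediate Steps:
C(c) = 0
R = -4210 (R = (13 - 3)*(-421) = 10*(-421) = -4210)
C(-18)*(-1413 - R) = 0*(-1413 - 1*(-4210)) = 0*(-1413 + 4210) = 0*2797 = 0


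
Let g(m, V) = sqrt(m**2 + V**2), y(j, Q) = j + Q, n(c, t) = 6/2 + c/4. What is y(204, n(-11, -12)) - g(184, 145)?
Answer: 817/4 - sqrt(54881) ≈ -30.017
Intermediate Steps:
n(c, t) = 3 + c/4 (n(c, t) = 6*(1/2) + c*(1/4) = 3 + c/4)
y(j, Q) = Q + j
g(m, V) = sqrt(V**2 + m**2)
y(204, n(-11, -12)) - g(184, 145) = ((3 + (1/4)*(-11)) + 204) - sqrt(145**2 + 184**2) = ((3 - 11/4) + 204) - sqrt(21025 + 33856) = (1/4 + 204) - sqrt(54881) = 817/4 - sqrt(54881)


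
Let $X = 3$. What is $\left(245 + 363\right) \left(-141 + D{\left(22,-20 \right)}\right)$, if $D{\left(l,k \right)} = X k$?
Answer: $-122208$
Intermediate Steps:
$D{\left(l,k \right)} = 3 k$
$\left(245 + 363\right) \left(-141 + D{\left(22,-20 \right)}\right) = \left(245 + 363\right) \left(-141 + 3 \left(-20\right)\right) = 608 \left(-141 - 60\right) = 608 \left(-201\right) = -122208$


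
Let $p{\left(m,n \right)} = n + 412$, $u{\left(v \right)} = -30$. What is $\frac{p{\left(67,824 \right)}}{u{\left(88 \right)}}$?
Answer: $- \frac{206}{5} \approx -41.2$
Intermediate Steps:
$p{\left(m,n \right)} = 412 + n$
$\frac{p{\left(67,824 \right)}}{u{\left(88 \right)}} = \frac{412 + 824}{-30} = 1236 \left(- \frac{1}{30}\right) = - \frac{206}{5}$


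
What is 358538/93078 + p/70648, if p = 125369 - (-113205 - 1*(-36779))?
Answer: 22056333817/3287887272 ≈ 6.7084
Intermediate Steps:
p = 201795 (p = 125369 - (-113205 + 36779) = 125369 - 1*(-76426) = 125369 + 76426 = 201795)
358538/93078 + p/70648 = 358538/93078 + 201795/70648 = 358538*(1/93078) + 201795*(1/70648) = 179269/46539 + 201795/70648 = 22056333817/3287887272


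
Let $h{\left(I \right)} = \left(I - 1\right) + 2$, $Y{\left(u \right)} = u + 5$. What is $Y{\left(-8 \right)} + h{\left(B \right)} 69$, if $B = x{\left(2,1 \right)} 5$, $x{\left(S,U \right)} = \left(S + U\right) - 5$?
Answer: $-624$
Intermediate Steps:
$Y{\left(u \right)} = 5 + u$
$x{\left(S,U \right)} = -5 + S + U$
$B = -10$ ($B = \left(-5 + 2 + 1\right) 5 = \left(-2\right) 5 = -10$)
$h{\left(I \right)} = 1 + I$ ($h{\left(I \right)} = \left(-1 + I\right) + 2 = 1 + I$)
$Y{\left(-8 \right)} + h{\left(B \right)} 69 = \left(5 - 8\right) + \left(1 - 10\right) 69 = -3 - 621 = -624$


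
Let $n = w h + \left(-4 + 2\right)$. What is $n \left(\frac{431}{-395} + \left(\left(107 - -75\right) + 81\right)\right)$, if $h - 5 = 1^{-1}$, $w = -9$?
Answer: $- \frac{5793424}{395} \approx -14667.0$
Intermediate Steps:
$h = 6$ ($h = 5 + 1^{-1} = 5 + 1 = 6$)
$n = -56$ ($n = \left(-9\right) 6 + \left(-4 + 2\right) = -54 - 2 = -56$)
$n \left(\frac{431}{-395} + \left(\left(107 - -75\right) + 81\right)\right) = - 56 \left(\frac{431}{-395} + \left(\left(107 - -75\right) + 81\right)\right) = - 56 \left(431 \left(- \frac{1}{395}\right) + \left(\left(107 + 75\right) + 81\right)\right) = - 56 \left(- \frac{431}{395} + \left(182 + 81\right)\right) = - 56 \left(- \frac{431}{395} + 263\right) = \left(-56\right) \frac{103454}{395} = - \frac{5793424}{395}$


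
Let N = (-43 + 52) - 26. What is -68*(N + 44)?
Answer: -1836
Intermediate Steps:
N = -17 (N = 9 - 26 = -17)
-68*(N + 44) = -68*(-17 + 44) = -68*27 = -1836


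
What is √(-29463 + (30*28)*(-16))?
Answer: 3*I*√4767 ≈ 207.13*I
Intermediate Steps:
√(-29463 + (30*28)*(-16)) = √(-29463 + 840*(-16)) = √(-29463 - 13440) = √(-42903) = 3*I*√4767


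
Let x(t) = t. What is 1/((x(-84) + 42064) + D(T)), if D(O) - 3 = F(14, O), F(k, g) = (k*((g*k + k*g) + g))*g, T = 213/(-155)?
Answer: 24025/1027061389 ≈ 2.3392e-5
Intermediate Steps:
T = -213/155 (T = 213*(-1/155) = -213/155 ≈ -1.3742)
F(k, g) = g*k*(g + 2*g*k) (F(k, g) = (k*((g*k + g*k) + g))*g = (k*(2*g*k + g))*g = (k*(g + 2*g*k))*g = g*k*(g + 2*g*k))
D(O) = 3 + 406*O² (D(O) = 3 + 14*O²*(1 + 2*14) = 3 + 14*O²*(1 + 28) = 3 + 14*O²*29 = 3 + 406*O²)
1/((x(-84) + 42064) + D(T)) = 1/((-84 + 42064) + (3 + 406*(-213/155)²)) = 1/(41980 + (3 + 406*(45369/24025))) = 1/(41980 + (3 + 18419814/24025)) = 1/(41980 + 18491889/24025) = 1/(1027061389/24025) = 24025/1027061389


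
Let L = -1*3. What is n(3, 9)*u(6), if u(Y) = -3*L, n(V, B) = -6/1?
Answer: -54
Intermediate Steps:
n(V, B) = -6 (n(V, B) = -6*1 = -6)
L = -3
u(Y) = 9 (u(Y) = -3*(-3) = 9)
n(3, 9)*u(6) = -6*9 = -54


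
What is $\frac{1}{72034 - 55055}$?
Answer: $\frac{1}{16979} \approx 5.8896 \cdot 10^{-5}$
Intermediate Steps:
$\frac{1}{72034 - 55055} = \frac{1}{16979}$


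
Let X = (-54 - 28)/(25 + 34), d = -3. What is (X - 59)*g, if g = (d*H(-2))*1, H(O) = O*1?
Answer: -21378/59 ≈ -362.34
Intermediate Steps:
H(O) = O
X = -82/59 ≈ -1.3898
g = 6 (g = -3*(-2)*1 = 6*1 = 6)
(X - 59)*g = (-82/59 - 59)*6 = -3563/59*6 = -21378/59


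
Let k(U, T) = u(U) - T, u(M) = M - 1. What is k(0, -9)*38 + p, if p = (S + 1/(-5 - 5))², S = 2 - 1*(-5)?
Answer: 35161/100 ≈ 351.61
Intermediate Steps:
u(M) = -1 + M
S = 7 (S = 2 + 5 = 7)
k(U, T) = -1 + U - T (k(U, T) = (-1 + U) - T = -1 + U - T)
p = 4761/100 (p = (7 + 1/(-5 - 5))² = (7 + 1/(-10))² = (7 - ⅒)² = (69/10)² = 4761/100 ≈ 47.610)
k(0, -9)*38 + p = (-1 + 0 - 1*(-9))*38 + 4761/100 = (-1 + 0 + 9)*38 + 4761/100 = 8*38 + 4761/100 = 304 + 4761/100 = 35161/100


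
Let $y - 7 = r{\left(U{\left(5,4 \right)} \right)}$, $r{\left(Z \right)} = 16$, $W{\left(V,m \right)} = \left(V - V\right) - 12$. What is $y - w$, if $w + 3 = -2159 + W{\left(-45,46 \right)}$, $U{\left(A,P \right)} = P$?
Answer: $2197$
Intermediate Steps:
$W{\left(V,m \right)} = -12$ ($W{\left(V,m \right)} = 0 - 12 = -12$)
$w = -2174$ ($w = -3 - 2171 = -2174$)
$y = 23$ ($y = 7 + 16 = 23$)
$y - w = 23 - -2174 = 23 + 2174 = 2197$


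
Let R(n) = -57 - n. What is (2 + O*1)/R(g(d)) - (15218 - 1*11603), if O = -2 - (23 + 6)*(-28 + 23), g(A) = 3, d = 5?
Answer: -43409/12 ≈ -3617.4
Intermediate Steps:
O = 143 (O = -2 - 29*(-5) = -2 - 1*(-145) = -2 + 145 = 143)
(2 + O*1)/R(g(d)) - (15218 - 1*11603) = (2 + 143*1)/(-57 - 1*3) - (15218 - 1*11603) = (2 + 143)/(-57 - 3) - (15218 - 11603) = 145/(-60) - 1*3615 = 145*(-1/60) - 3615 = -29/12 - 3615 = -43409/12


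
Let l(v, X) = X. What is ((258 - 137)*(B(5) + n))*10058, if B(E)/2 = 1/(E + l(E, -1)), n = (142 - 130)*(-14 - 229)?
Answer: -3548215979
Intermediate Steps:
n = -2916 (n = 12*(-243) = -2916)
B(E) = 2/(-1 + E) (B(E) = 2/(E - 1) = 2/(-1 + E))
((258 - 137)*(B(5) + n))*10058 = ((258 - 137)*(2/(-1 + 5) - 2916))*10058 = (121*(2/4 - 2916))*10058 = (121*(2*(1/4) - 2916))*10058 = (121*(1/2 - 2916))*10058 = (121*(-5831/2))*10058 = -705551/2*10058 = -3548215979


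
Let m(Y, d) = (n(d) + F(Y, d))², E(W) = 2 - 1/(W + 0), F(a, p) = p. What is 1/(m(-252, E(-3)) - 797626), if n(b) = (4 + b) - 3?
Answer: -9/7178345 ≈ -1.2538e-6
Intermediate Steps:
n(b) = 1 + b
E(W) = 2 - 1/W
m(Y, d) = (1 + 2*d)² (m(Y, d) = ((1 + d) + d)² = (1 + 2*d)²)
1/(m(-252, E(-3)) - 797626) = 1/((1 + 2*(2 - 1/(-3)))² - 797626) = 1/((1 + 2*(2 - 1*(-⅓)))² - 797626) = 1/((1 + 2*(2 + ⅓))² - 797626) = 1/((1 + 2*(7/3))² - 797626) = 1/((1 + 14/3)² - 797626) = 1/((17/3)² - 797626) = 1/(289/9 - 797626) = 1/(-7178345/9) = -9/7178345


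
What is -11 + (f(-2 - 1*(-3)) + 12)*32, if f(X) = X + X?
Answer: 437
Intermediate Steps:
f(X) = 2*X
-11 + (f(-2 - 1*(-3)) + 12)*32 = -11 + (2*(-2 - 1*(-3)) + 12)*32 = -11 + (2*(-2 + 3) + 12)*32 = -11 + (2*1 + 12)*32 = -11 + (2 + 12)*32 = -11 + 14*32 = -11 + 448 = 437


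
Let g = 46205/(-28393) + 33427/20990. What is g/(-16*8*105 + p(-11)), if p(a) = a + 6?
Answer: 20750139/8012804146150 ≈ 2.5896e-6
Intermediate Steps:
p(a) = 6 + a
g = -20750139/595969070 (g = 46205*(-1/28393) + 33427*(1/20990) = -46205/28393 + 33427/20990 = -20750139/595969070 ≈ -0.034817)
g/(-16*8*105 + p(-11)) = -20750139/(595969070*(-16*8*105 + (6 - 11))) = -20750139/(595969070*(-128*105 - 5)) = -20750139/(595969070*(-13440 - 5)) = -20750139/595969070/(-13445) = -20750139/595969070*(-1/13445) = 20750139/8012804146150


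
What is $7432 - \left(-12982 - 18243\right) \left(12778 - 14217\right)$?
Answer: $-44925343$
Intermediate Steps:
$7432 - \left(-12982 - 18243\right) \left(12778 - 14217\right) = 7432 - \left(-31225\right) \left(-1439\right) = 7432 - 44932775 = -44925343$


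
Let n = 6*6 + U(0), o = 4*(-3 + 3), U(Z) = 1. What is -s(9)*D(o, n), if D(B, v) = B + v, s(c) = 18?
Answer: -666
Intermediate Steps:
o = 0 (o = 4*0 = 0)
n = 37 (n = 6*6 + 1 = 36 + 1 = 37)
-s(9)*D(o, n) = -18*(0 + 37) = -18*37 = -1*666 = -666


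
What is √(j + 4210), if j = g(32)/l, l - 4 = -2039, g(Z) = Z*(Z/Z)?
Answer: √17434492130/2035 ≈ 64.884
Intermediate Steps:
g(Z) = Z (g(Z) = Z*1 = Z)
l = -2035 (l = 4 - 2039 = -2035)
j = -32/2035 (j = 32/(-2035) = 32*(-1/2035) = -32/2035 ≈ -0.015725)
√(j + 4210) = √(-32/2035 + 4210) = √(8567318/2035) = √17434492130/2035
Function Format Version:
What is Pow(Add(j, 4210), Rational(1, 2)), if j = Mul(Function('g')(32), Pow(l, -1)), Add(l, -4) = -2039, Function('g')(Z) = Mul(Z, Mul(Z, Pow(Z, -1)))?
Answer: Mul(Rational(1, 2035), Pow(17434492130, Rational(1, 2))) ≈ 64.884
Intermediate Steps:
Function('g')(Z) = Z (Function('g')(Z) = Mul(Z, 1) = Z)
l = -2035 (l = Add(4, -2039) = -2035)
j = Rational(-32, 2035) (j = Mul(32, Pow(-2035, -1)) = Mul(32, Rational(-1, 2035)) = Rational(-32, 2035) ≈ -0.015725)
Pow(Add(j, 4210), Rational(1, 2)) = Pow(Add(Rational(-32, 2035), 4210), Rational(1, 2)) = Pow(Rational(8567318, 2035), Rational(1, 2)) = Mul(Rational(1, 2035), Pow(17434492130, Rational(1, 2)))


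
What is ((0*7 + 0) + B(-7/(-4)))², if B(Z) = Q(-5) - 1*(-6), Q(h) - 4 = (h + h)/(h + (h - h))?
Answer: 144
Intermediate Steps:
Q(h) = 6 (Q(h) = 4 + (h + h)/(h + (h - h)) = 4 + (2*h)/(h + 0) = 4 + (2*h)/h = 4 + 2 = 6)
B(Z) = 12 (B(Z) = 6 - 1*(-6) = 6 + 6 = 12)
((0*7 + 0) + B(-7/(-4)))² = ((0*7 + 0) + 12)² = ((0 + 0) + 12)² = (0 + 12)² = 12² = 144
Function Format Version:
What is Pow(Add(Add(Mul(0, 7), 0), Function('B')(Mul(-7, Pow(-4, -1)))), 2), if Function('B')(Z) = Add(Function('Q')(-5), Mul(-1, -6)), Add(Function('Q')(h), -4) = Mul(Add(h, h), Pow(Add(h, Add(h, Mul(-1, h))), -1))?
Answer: 144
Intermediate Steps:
Function('Q')(h) = 6 (Function('Q')(h) = Add(4, Mul(Add(h, h), Pow(Add(h, Add(h, Mul(-1, h))), -1))) = Add(4, Mul(Mul(2, h), Pow(Add(h, 0), -1))) = Add(4, Mul(Mul(2, h), Pow(h, -1))) = Add(4, 2) = 6)
Function('B')(Z) = 12 (Function('B')(Z) = Add(6, Mul(-1, -6)) = Add(6, 6) = 12)
Pow(Add(Add(Mul(0, 7), 0), Function('B')(Mul(-7, Pow(-4, -1)))), 2) = Pow(Add(Add(Mul(0, 7), 0), 12), 2) = Pow(Add(Add(0, 0), 12), 2) = Pow(Add(0, 12), 2) = Pow(12, 2) = 144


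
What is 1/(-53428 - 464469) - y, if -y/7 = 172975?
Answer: 627082635024/517897 ≈ 1.2108e+6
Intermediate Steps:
y = -1210825 (y = -7*172975 = -1210825)
1/(-53428 - 464469) - y = 1/(-53428 - 464469) - 1*(-1210825) = 1/(-517897) + 1210825 = -1/517897 + 1210825 = 627082635024/517897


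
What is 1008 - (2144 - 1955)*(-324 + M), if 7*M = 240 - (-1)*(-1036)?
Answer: 83736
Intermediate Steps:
M = -796/7 (M = (240 - (-1)*(-1036))/7 = (240 - 1*1036)/7 = (240 - 1036)/7 = (⅐)*(-796) = -796/7 ≈ -113.71)
1008 - (2144 - 1955)*(-324 + M) = 1008 - (2144 - 1955)*(-324 - 796/7) = 1008 - 189*(-3064)/7 = 1008 - 1*(-82728) = 1008 + 82728 = 83736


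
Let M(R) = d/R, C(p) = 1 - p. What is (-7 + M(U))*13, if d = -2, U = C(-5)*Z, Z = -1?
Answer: -260/3 ≈ -86.667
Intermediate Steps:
U = -6 (U = (1 - 1*(-5))*(-1) = (1 + 5)*(-1) = 6*(-1) = -6)
M(R) = -2/R
(-7 + M(U))*13 = (-7 - 2/(-6))*13 = (-7 - 2*(-⅙))*13 = (-7 + ⅓)*13 = -20/3*13 = -260/3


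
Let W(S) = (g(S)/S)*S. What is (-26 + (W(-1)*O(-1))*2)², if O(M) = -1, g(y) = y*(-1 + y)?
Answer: 900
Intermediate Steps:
W(S) = S*(-1 + S) (W(S) = ((S*(-1 + S))/S)*S = (-1 + S)*S = S*(-1 + S))
(-26 + (W(-1)*O(-1))*2)² = (-26 + (-(-1 - 1)*(-1))*2)² = (-26 + (-1*(-2)*(-1))*2)² = (-26 + (2*(-1))*2)² = (-26 - 2*2)² = (-26 - 4)² = (-30)² = 900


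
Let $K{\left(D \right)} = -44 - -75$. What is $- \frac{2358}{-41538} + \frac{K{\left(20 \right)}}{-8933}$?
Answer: $\frac{3296056}{61843159} \approx 0.053297$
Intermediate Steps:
$K{\left(D \right)} = 31$ ($K{\left(D \right)} = -44 + 75 = 31$)
$- \frac{2358}{-41538} + \frac{K{\left(20 \right)}}{-8933} = - \frac{2358}{-41538} + \frac{31}{-8933} = \left(-2358\right) \left(- \frac{1}{41538}\right) + 31 \left(- \frac{1}{8933}\right) = \frac{393}{6923} - \frac{31}{8933} = \frac{3296056}{61843159}$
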